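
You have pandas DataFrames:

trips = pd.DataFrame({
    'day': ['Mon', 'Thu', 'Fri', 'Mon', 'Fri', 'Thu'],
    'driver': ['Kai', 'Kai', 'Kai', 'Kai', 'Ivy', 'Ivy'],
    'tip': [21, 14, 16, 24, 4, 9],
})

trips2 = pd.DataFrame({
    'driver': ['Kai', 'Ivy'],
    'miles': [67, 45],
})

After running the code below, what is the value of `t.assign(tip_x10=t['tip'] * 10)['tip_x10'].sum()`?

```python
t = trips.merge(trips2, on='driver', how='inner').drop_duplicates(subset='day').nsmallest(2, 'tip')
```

300

merge on 'driver' (how='inner') → 6 rows:
   day driver  tip  miles
0  Mon    Kai   21     67
1  Thu    Kai   14     67
2  Fri    Kai   16     67
3  Mon    Kai   24     67
4  Fri    Ivy    4     45
5  Thu    Ivy    9     45
drop duplicate day (keep=first):
   day driver  tip  miles
0  Mon    Kai   21     67
1  Thu    Kai   14     67
2  Fri    Kai   16     67
take 2 rows with smallest tip:
   day driver  tip  miles
1  Thu    Kai   14     67
2  Fri    Kai   16     67
add column tip_x10 = t['tip'] * 10:
   day driver  tip  miles  tip_x10
1  Thu    Kai   14     67      140
2  Fri    Kai   16     67      160
Reading off the sum of column 'tip_x10', we get 300.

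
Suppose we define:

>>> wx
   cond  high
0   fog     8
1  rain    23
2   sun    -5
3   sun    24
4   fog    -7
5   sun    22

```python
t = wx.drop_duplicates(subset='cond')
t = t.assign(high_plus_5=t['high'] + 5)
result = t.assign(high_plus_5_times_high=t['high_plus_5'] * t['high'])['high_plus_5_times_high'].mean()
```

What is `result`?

249.333333333

drop duplicate cond (keep=first):
   cond  high
0   fog     8
1  rain    23
2   sun    -5
add column high_plus_5 = t['high'] + 5:
   cond  high  high_plus_5
0   fog     8           13
1  rain    23           28
2   sun    -5            0
add column high_plus_5_times_high = t['high_plus_5'] * t['high']:
   cond  high  high_plus_5  high_plus_5_times_high
0   fog     8           13                     104
1  rain    23           28                     644
2   sun    -5            0                       0
Then the mean of column 'high_plus_5_times_high': 249.333333333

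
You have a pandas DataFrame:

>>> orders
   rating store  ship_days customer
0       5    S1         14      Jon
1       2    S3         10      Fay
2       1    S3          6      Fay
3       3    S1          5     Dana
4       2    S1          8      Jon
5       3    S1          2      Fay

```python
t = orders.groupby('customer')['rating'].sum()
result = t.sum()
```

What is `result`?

group by customer, sum of rating:
customer
Dana    3
Fay     6
Jon     7
Name: rating, dtype: int64
The sum of the resulting series is 16.

16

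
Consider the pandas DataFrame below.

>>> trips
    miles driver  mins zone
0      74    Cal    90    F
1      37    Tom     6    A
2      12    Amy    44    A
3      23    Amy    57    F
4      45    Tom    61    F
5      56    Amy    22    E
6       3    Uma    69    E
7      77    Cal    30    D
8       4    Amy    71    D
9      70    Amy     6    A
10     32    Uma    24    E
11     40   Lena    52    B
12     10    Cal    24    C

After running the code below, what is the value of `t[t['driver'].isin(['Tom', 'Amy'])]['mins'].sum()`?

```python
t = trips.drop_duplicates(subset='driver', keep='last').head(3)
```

drop duplicate driver (keep=last):
    miles driver  mins zone
4      45    Tom    61    F
9      70    Amy     6    A
10     32    Uma    24    E
11     40   Lena    52    B
12     10    Cal    24    C
take first 3 rows:
    miles driver  mins zone
4      45    Tom    61    F
9      70    Amy     6    A
10     32    Uma    24    E
filter rows where driver in ['Tom', 'Amy']:
   miles driver  mins zone
4     45    Tom    61    F
9     70    Amy     6    A
Then the sum of column 'mins': 67

67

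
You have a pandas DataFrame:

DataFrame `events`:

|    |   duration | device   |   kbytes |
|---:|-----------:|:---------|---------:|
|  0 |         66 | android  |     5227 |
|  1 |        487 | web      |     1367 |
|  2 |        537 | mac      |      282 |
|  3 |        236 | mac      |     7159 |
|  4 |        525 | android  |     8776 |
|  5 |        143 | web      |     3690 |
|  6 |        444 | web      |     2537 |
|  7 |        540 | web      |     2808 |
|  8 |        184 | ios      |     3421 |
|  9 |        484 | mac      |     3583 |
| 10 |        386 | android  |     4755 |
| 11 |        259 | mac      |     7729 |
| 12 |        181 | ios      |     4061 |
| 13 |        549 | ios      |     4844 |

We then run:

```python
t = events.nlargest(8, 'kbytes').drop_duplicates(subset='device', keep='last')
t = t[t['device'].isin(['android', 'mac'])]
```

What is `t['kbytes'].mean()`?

take 8 rows with largest kbytes:
    duration   device  kbytes
4        525  android    8776
11       259      mac    7729
3        236      mac    7159
0         66  android    5227
13       549      ios    4844
10       386  android    4755
12       181      ios    4061
5        143      web    3690
drop duplicate device (keep=last):
    duration   device  kbytes
3        236      mac    7159
10       386  android    4755
12       181      ios    4061
5        143      web    3690
filter rows where device in ['android', 'mac']:
    duration   device  kbytes
3        236      mac    7159
10       386  android    4755
The mean of column 'kbytes' is 5957.0.

5957.0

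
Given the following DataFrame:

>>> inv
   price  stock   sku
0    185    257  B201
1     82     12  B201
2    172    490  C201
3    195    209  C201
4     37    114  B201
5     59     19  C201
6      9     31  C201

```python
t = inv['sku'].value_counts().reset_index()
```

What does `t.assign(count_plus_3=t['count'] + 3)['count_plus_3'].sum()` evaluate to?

13

value_counts of sku:
sku
C201    4
B201    3
Name: count, dtype: int64
reset_index():
    sku  count
0  C201      4
1  B201      3
add column count_plus_3 = t['count'] + 3:
    sku  count  count_plus_3
0  C201      4             7
1  B201      3             6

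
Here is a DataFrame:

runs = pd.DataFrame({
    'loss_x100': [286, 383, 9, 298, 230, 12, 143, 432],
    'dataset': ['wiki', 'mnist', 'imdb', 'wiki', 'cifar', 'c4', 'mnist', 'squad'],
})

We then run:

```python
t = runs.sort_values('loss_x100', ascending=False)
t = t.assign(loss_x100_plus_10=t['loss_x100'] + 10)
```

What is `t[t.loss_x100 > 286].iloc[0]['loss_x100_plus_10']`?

sort by loss_x100 descending:
   loss_x100 dataset
7        432   squad
1        383   mnist
3        298    wiki
0        286    wiki
4        230   cifar
6        143   mnist
5         12      c4
2          9    imdb
add column loss_x100_plus_10 = t['loss_x100'] + 10:
   loss_x100 dataset  loss_x100_plus_10
7        432   squad                442
1        383   mnist                393
3        298    wiki                308
0        286    wiki                296
4        230   cifar                240
6        143   mnist                153
5         12      c4                 22
2          9    imdb                 19
filter rows where loss_x100 > 286:
   loss_x100 dataset  loss_x100_plus_10
7        432   squad                442
1        383   mnist                393
3        298    wiki                308

442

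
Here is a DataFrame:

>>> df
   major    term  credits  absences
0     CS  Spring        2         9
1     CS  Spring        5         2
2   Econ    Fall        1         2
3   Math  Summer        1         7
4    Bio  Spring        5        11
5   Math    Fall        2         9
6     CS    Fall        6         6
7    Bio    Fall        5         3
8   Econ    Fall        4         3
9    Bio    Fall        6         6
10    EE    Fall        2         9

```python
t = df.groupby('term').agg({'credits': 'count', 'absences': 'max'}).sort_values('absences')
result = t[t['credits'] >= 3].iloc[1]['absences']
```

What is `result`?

group by term: count(credits), max(absences):
        credits  absences
term                     
Fall          7         9
Spring        3        11
Summer        1         7
sort by absences:
        credits  absences
term                     
Summer        1         7
Fall          7         9
Spring        3        11
filter rows where credits >= 3:
        credits  absences
term                     
Fall          7         9
Spring        3        11

11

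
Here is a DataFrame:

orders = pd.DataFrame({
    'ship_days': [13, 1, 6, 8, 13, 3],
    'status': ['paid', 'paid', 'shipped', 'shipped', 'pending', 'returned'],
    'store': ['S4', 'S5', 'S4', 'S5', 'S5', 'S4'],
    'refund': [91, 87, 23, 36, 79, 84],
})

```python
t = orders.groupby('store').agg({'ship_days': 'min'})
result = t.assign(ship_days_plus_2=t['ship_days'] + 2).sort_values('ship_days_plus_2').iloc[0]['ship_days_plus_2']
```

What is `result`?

group by store, min of ship_days:
       ship_days
store           
S4             3
S5             1
add column ship_days_plus_2 = t['ship_days'] + 2:
       ship_days  ship_days_plus_2
store                             
S4             3                 5
S5             1                 3
sort by ship_days_plus_2:
       ship_days  ship_days_plus_2
store                             
S5             1                 3
S4             3                 5
Hence 3.

3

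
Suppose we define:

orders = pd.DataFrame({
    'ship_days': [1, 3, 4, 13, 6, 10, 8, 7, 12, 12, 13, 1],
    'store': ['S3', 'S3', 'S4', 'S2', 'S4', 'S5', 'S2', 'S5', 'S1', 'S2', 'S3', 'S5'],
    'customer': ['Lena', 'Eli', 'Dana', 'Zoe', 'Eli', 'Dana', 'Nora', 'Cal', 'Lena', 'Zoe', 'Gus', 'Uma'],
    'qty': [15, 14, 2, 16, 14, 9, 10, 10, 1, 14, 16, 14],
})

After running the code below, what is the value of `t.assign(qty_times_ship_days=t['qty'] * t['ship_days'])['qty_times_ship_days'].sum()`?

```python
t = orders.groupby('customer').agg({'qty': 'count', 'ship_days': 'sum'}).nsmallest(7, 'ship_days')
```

group by customer: count(qty), sum(ship_days):
          qty  ship_days
customer                
Cal         1          7
Dana        2         14
Eli         2          9
Gus         1         13
Lena        2         13
Nora        1          8
Uma         1          1
Zoe         2         25
take 7 rows with smallest ship_days:
          qty  ship_days
customer                
Uma         1          1
Cal         1          7
Nora        1          8
Eli         2          9
Gus         1         13
Lena        2         13
Dana        2         14
add column qty_times_ship_days = t['qty'] * t['ship_days']:
          qty  ship_days  qty_times_ship_days
customer                                     
Uma         1          1                    1
Cal         1          7                    7
Nora        1          8                    8
Eli         2          9                   18
Gus         1         13                   13
Lena        2         13                   26
Dana        2         14                   28
Taking the sum of column 'qty_times_ship_days' gives 101.

101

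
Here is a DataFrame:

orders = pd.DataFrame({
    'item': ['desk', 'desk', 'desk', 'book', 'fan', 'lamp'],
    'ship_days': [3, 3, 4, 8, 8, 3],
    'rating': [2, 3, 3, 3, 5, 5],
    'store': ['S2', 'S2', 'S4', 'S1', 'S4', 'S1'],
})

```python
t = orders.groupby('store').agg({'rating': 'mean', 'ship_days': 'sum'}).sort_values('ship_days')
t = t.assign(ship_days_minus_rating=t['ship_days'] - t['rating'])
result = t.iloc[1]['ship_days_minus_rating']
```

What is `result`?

7.0

group by store: mean(rating), sum(ship_days):
       rating  ship_days
store                   
S1        4.0         11
S2        2.5          6
S4        4.0         12
sort by ship_days:
       rating  ship_days
store                   
S2        2.5          6
S1        4.0         11
S4        4.0         12
add column ship_days_minus_rating = t['ship_days'] - t['rating']:
       rating  ship_days  ship_days_minus_rating
store                                           
S2        2.5          6                     3.5
S1        4.0         11                     7.0
S4        4.0         12                     8.0
Then the value at position 1, column 'ship_days_minus_rating': 7.0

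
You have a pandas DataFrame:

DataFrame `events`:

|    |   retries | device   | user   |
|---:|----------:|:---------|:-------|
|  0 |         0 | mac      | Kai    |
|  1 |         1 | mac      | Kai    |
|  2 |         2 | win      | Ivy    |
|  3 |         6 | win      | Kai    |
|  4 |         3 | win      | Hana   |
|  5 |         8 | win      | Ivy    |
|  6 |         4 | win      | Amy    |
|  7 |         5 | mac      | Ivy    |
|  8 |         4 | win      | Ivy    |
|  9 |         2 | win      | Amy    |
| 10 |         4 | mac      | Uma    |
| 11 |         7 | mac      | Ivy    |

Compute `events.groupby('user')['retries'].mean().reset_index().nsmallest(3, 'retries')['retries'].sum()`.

8.33333333333

group by user, mean of retries:
user
Amy     3.000000
Hana    3.000000
Ivy     5.200000
Kai     2.333333
Uma     4.000000
Name: retries, dtype: float64
reset_index():
   user   retries
0   Amy  3.000000
1  Hana  3.000000
2   Ivy  5.200000
3   Kai  2.333333
4   Uma  4.000000
take 3 rows with smallest retries:
   user   retries
3   Kai  2.333333
0   Amy  3.000000
1  Hana  3.000000
Taking the sum of column 'retries' gives 8.33333333333.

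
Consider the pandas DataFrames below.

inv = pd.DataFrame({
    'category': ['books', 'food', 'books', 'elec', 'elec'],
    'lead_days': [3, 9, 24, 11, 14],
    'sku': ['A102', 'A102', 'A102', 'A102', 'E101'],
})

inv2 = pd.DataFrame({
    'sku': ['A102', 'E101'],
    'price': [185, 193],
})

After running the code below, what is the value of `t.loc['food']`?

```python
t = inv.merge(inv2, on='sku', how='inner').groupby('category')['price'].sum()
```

185

merge on 'sku' (how='inner') → 5 rows:
  category  lead_days   sku  price
0    books          3  A102    185
1     food          9  A102    185
2    books         24  A102    185
3     elec         11  A102    185
4     elec         14  E101    193
group by category, sum of price:
category
books    370
elec     378
food     185
Name: price, dtype: int64
Finally, value at index 'food' = 185.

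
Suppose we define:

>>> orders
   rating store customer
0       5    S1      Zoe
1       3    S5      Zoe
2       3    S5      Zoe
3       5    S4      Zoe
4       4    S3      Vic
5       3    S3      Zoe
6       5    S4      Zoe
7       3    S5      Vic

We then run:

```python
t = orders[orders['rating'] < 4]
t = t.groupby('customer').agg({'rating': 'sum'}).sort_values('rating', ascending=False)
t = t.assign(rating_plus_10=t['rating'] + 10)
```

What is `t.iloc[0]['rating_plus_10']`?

filter rows where rating < 4:
   rating store customer
1       3    S5      Zoe
2       3    S5      Zoe
5       3    S3      Zoe
7       3    S5      Vic
group by customer, sum of rating:
          rating
customer        
Vic            3
Zoe            9
sort by rating descending:
          rating
customer        
Zoe            9
Vic            3
add column rating_plus_10 = t['rating'] + 10:
          rating  rating_plus_10
customer                        
Zoe            9              19
Vic            3              13
So iloc[0]['rating_plus_10'] = 19.

19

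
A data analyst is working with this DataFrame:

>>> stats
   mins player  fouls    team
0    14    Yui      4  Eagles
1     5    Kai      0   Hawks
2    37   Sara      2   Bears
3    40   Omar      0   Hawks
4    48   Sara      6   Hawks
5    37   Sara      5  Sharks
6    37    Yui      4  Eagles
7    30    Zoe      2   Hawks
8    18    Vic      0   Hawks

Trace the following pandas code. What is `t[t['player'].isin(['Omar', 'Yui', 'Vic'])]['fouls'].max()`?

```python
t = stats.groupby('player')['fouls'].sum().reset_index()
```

group by player, sum of fouls:
player
Kai      0
Omar     0
Sara    13
Vic      0
Yui      8
Zoe      2
Name: fouls, dtype: int64
reset_index():
  player  fouls
0    Kai      0
1   Omar      0
2   Sara     13
3    Vic      0
4    Yui      8
5    Zoe      2
filter rows where player in ['Omar', 'Yui', 'Vic']:
  player  fouls
1   Omar      0
3    Vic      0
4    Yui      8
Reading off the max of column 'fouls', we get 8.

8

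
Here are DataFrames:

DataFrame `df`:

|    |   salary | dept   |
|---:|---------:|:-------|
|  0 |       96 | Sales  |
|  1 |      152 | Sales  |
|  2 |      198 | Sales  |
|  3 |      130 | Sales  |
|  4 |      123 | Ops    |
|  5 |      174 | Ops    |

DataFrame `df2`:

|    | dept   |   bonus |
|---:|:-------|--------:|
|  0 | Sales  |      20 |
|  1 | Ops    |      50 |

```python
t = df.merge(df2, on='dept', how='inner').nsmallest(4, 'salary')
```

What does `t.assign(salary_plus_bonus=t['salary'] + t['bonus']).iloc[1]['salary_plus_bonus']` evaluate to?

173

merge on 'dept' (how='inner') → 6 rows:
   salary   dept  bonus
0      96  Sales     20
1     152  Sales     20
2     198  Sales     20
3     130  Sales     20
4     123    Ops     50
5     174    Ops     50
take 4 rows with smallest salary:
   salary   dept  bonus
0      96  Sales     20
4     123    Ops     50
3     130  Sales     20
1     152  Sales     20
add column salary_plus_bonus = t['salary'] + t['bonus']:
   salary   dept  bonus  salary_plus_bonus
0      96  Sales     20                116
4     123    Ops     50                173
3     130  Sales     20                150
1     152  Sales     20                172
The value at position 1, column 'salary_plus_bonus' is 173.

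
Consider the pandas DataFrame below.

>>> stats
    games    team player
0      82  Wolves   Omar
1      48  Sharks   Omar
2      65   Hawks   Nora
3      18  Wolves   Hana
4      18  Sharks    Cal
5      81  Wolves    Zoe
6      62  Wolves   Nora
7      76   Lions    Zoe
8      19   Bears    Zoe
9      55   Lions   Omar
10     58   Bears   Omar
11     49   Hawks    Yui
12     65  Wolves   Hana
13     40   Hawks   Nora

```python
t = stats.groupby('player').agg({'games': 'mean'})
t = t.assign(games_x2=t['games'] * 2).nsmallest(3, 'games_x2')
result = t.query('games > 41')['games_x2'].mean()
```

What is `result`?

90.5

group by player, mean of games:
            games
player           
Cal     18.000000
Hana    41.500000
Nora    55.666667
Omar    60.750000
Yui     49.000000
Zoe     58.666667
add column games_x2 = t['games'] * 2:
            games    games_x2
player                       
Cal     18.000000   36.000000
Hana    41.500000   83.000000
Nora    55.666667  111.333333
Omar    60.750000  121.500000
Yui     49.000000   98.000000
Zoe     58.666667  117.333333
take 3 rows with smallest games_x2:
        games  games_x2
player                 
Cal      18.0      36.0
Hana     41.5      83.0
Yui      49.0      98.0
filter rows where games > 41:
        games  games_x2
player                 
Hana     41.5      83.0
Yui      49.0      98.0
The mean of column 'games_x2' is 90.5.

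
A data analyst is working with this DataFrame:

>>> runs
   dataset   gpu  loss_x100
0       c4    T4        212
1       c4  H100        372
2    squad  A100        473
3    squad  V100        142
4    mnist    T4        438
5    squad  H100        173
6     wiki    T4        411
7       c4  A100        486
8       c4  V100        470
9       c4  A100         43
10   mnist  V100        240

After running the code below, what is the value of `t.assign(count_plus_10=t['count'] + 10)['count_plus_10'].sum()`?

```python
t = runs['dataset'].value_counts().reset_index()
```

value_counts of dataset:
dataset
c4       5
squad    3
mnist    2
wiki     1
Name: count, dtype: int64
reset_index():
  dataset  count
0      c4      5
1   squad      3
2   mnist      2
3    wiki      1
add column count_plus_10 = t['count'] + 10:
  dataset  count  count_plus_10
0      c4      5             15
1   squad      3             13
2   mnist      2             12
3    wiki      1             11
So sum() = 51.

51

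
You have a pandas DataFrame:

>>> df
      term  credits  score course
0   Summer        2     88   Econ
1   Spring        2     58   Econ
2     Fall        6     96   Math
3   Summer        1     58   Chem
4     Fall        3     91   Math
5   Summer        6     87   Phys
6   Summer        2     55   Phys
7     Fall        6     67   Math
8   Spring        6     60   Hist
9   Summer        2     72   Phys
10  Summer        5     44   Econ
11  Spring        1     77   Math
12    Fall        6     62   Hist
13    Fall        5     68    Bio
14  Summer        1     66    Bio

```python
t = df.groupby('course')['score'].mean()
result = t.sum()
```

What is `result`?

group by course, mean of score:
course
Bio     67.000000
Chem    58.000000
Econ    63.333333
Hist    61.000000
Math    82.750000
Phys    71.333333
Name: score, dtype: float64

403.416666667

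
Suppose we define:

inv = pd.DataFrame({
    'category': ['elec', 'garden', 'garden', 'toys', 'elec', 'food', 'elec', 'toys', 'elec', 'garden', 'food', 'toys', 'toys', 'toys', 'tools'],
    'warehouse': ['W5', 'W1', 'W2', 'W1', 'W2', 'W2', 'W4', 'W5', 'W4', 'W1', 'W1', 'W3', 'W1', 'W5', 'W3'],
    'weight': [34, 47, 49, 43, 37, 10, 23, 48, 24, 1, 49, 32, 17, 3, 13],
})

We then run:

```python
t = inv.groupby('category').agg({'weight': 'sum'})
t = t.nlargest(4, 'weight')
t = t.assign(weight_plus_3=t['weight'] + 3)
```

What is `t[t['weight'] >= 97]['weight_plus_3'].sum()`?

367

group by category, sum of weight:
          weight
category        
elec         118
food          59
garden        97
tools         13
toys         143
take 4 rows with largest weight:
          weight
category        
toys         143
elec         118
garden        97
food          59
add column weight_plus_3 = t['weight'] + 3:
          weight  weight_plus_3
category                       
toys         143            146
elec         118            121
garden        97            100
food          59             62
filter rows where weight >= 97:
          weight  weight_plus_3
category                       
toys         143            146
elec         118            121
garden        97            100
So sum() = 367.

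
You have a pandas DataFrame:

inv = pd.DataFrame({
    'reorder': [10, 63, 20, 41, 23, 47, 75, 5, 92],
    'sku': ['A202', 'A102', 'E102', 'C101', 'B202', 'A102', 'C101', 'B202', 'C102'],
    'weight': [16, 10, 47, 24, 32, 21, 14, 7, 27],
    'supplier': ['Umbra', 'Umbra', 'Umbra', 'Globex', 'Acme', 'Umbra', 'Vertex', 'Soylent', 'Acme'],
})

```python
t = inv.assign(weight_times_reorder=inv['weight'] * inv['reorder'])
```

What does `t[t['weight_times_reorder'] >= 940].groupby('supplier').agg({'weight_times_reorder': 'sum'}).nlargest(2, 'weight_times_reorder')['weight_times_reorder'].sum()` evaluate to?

4411

add column weight_times_reorder = inv['weight'] * inv['reorder']:
   reorder   sku  weight supplier  weight_times_reorder
0       10  A202      16    Umbra                   160
1       63  A102      10    Umbra                   630
2       20  E102      47    Umbra                   940
3       41  C101      24   Globex                   984
4       23  B202      32     Acme                   736
5       47  A102      21    Umbra                   987
6       75  C101      14   Vertex                  1050
7        5  B202       7  Soylent                    35
8       92  C102      27     Acme                  2484
filter rows where weight_times_reorder >= 940:
   reorder   sku  weight supplier  weight_times_reorder
2       20  E102      47    Umbra                   940
3       41  C101      24   Globex                   984
5       47  A102      21    Umbra                   987
6       75  C101      14   Vertex                  1050
8       92  C102      27     Acme                  2484
group by supplier, sum of weight_times_reorder:
          weight_times_reorder
supplier                      
Acme                      2484
Globex                     984
Umbra                     1927
Vertex                    1050
take 2 rows with largest weight_times_reorder:
          weight_times_reorder
supplier                      
Acme                      2484
Umbra                     1927
Then the sum of column 'weight_times_reorder': 4411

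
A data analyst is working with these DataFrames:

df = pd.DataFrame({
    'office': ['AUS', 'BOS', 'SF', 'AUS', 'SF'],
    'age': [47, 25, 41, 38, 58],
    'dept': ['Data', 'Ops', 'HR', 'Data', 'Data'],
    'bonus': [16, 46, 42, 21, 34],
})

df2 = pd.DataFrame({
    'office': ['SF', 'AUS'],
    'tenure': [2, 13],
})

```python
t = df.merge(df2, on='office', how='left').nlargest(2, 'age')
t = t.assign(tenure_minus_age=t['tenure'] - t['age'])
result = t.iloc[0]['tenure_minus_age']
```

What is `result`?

-56.0

merge on 'office' (how='left') → 5 rows:
  office  age  dept  bonus  tenure
0    AUS   47  Data     16    13.0
1    BOS   25   Ops     46     NaN
2     SF   41    HR     42     2.0
3    AUS   38  Data     21    13.0
4     SF   58  Data     34     2.0
take 2 rows with largest age:
  office  age  dept  bonus  tenure
4     SF   58  Data     34     2.0
0    AUS   47  Data     16    13.0
add column tenure_minus_age = t['tenure'] - t['age']:
  office  age  dept  bonus  tenure  tenure_minus_age
4     SF   58  Data     34     2.0             -56.0
0    AUS   47  Data     16    13.0             -34.0
Reading off the value at position 0, column 'tenure_minus_age', we get -56.0.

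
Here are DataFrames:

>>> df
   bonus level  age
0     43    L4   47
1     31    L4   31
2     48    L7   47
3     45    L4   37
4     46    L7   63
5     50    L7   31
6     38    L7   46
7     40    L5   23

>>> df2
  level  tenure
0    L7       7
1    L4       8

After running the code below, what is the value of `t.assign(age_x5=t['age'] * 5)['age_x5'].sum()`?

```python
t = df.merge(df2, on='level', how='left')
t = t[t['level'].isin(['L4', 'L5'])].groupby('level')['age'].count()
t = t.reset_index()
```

20

merge on 'level' (how='left') → 8 rows:
   bonus level  age  tenure
0     43    L4   47     8.0
1     31    L4   31     8.0
2     48    L7   47     7.0
3     45    L4   37     8.0
4     46    L7   63     7.0
5     50    L7   31     7.0
6     38    L7   46     7.0
7     40    L5   23     NaN
filter rows where level in ['L4', 'L5']:
   bonus level  age  tenure
0     43    L4   47     8.0
1     31    L4   31     8.0
3     45    L4   37     8.0
7     40    L5   23     NaN
group by level, count of age:
level
L4    3
L5    1
Name: age, dtype: int64
reset_index():
  level  age
0    L4    3
1    L5    1
add column age_x5 = t['age'] * 5:
  level  age  age_x5
0    L4    3      15
1    L5    1       5
So sum() = 20.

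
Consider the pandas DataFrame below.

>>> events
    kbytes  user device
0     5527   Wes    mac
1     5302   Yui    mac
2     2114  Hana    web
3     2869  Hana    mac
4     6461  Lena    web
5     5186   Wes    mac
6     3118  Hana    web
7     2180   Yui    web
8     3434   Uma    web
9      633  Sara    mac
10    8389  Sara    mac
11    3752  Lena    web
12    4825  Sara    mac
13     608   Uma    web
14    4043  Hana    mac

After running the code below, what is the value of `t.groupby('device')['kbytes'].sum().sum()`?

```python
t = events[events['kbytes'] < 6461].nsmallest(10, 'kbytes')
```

27576

filter rows where kbytes < 6461:
    kbytes  user device
0     5527   Wes    mac
1     5302   Yui    mac
2     2114  Hana    web
3     2869  Hana    mac
5     5186   Wes    mac
6     3118  Hana    web
7     2180   Yui    web
8     3434   Uma    web
9      633  Sara    mac
11    3752  Lena    web
12    4825  Sara    mac
13     608   Uma    web
14    4043  Hana    mac
take 10 rows with smallest kbytes:
    kbytes  user device
13     608   Uma    web
9      633  Sara    mac
2     2114  Hana    web
7     2180   Yui    web
3     2869  Hana    mac
6     3118  Hana    web
8     3434   Uma    web
11    3752  Lena    web
14    4043  Hana    mac
12    4825  Sara    mac
group by device, sum of kbytes:
device
mac    12370
web    15206
Name: kbytes, dtype: int64
The sum of the resulting series is 27576.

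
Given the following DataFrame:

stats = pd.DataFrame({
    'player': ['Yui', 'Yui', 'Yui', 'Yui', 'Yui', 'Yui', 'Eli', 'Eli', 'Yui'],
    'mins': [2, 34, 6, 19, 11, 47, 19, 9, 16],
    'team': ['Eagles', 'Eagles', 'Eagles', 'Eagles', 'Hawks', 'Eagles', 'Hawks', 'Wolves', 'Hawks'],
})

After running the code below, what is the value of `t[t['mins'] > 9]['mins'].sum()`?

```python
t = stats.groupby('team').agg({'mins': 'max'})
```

66

group by team, max of mins:
        mins
team        
Eagles    47
Hawks     19
Wolves     9
filter rows where mins > 9:
        mins
team        
Eagles    47
Hawks     19
sum of column 'mins' → 66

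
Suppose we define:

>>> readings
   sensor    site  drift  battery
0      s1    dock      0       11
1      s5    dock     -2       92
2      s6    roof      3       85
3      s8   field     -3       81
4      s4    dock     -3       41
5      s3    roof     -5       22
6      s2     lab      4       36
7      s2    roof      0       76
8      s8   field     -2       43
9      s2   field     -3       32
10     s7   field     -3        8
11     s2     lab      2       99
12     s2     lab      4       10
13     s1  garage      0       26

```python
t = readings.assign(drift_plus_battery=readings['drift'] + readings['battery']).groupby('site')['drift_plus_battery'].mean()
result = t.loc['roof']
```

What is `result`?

add column drift_plus_battery = readings['drift'] + readings['battery']:
   sensor    site  drift  battery  drift_plus_battery
0      s1    dock      0       11                  11
1      s5    dock     -2       92                  90
2      s6    roof      3       85                  88
3      s8   field     -3       81                  78
4      s4    dock     -3       41                  38
5      s3    roof     -5       22                  17
6      s2     lab      4       36                  40
7      s2    roof      0       76                  76
8      s8   field     -2       43                  41
9      s2   field     -3       32                  29
10     s7   field     -3        8                   5
11     s2     lab      2       99                 101
12     s2     lab      4       10                  14
13     s1  garage      0       26                  26
group by site, mean of drift_plus_battery:
site
dock      46.333333
field     38.250000
garage    26.000000
lab       51.666667
roof      60.333333
Name: drift_plus_battery, dtype: float64
Hence 60.3333333333.

60.3333333333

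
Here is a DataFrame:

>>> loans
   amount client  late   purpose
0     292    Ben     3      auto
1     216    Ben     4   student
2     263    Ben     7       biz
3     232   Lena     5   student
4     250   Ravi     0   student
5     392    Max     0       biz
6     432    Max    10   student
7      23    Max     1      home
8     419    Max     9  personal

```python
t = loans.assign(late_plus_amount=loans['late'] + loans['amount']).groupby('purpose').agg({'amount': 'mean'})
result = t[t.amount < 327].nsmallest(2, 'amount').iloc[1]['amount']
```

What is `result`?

282.5

add column late_plus_amount = loans['late'] + loans['amount']:
   amount client  late   purpose  late_plus_amount
0     292    Ben     3      auto               295
1     216    Ben     4   student               220
2     263    Ben     7       biz               270
3     232   Lena     5   student               237
4     250   Ravi     0   student               250
5     392    Max     0       biz               392
6     432    Max    10   student               442
7      23    Max     1      home                24
8     419    Max     9  personal               428
group by purpose, mean of amount:
          amount
purpose         
auto       292.0
biz        327.5
home        23.0
personal   419.0
student    282.5
filter rows where amount < 327:
         amount
purpose        
auto      292.0
home       23.0
student   282.5
take 2 rows with smallest amount:
         amount
purpose        
home       23.0
student   282.5
Reading off the value at position 1, column 'amount', we get 282.5.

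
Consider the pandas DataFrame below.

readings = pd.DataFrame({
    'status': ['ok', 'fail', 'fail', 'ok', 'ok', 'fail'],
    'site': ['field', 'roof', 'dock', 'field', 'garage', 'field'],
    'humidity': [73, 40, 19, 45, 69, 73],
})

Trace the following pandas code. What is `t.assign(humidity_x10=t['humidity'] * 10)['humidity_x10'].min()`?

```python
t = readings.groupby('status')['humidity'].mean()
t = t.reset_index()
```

440.0

group by status, mean of humidity:
status
fail    44.000000
ok      62.333333
Name: humidity, dtype: float64
reset_index():
  status   humidity
0   fail  44.000000
1     ok  62.333333
add column humidity_x10 = t['humidity'] * 10:
  status   humidity  humidity_x10
0   fail  44.000000    440.000000
1     ok  62.333333    623.333333
Then the min of column 'humidity_x10': 440.0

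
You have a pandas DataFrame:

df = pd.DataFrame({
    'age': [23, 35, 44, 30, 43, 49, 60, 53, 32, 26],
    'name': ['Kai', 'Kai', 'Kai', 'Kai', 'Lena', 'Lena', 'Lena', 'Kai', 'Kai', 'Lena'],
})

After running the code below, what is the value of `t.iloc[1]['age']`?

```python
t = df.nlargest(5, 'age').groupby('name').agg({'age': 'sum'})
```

152

take 5 rows with largest age:
   age  name
6   60  Lena
7   53   Kai
5   49  Lena
2   44   Kai
4   43  Lena
group by name, sum of age:
      age
name     
Kai    97
Lena  152
The value at position 1, column 'age' is 152.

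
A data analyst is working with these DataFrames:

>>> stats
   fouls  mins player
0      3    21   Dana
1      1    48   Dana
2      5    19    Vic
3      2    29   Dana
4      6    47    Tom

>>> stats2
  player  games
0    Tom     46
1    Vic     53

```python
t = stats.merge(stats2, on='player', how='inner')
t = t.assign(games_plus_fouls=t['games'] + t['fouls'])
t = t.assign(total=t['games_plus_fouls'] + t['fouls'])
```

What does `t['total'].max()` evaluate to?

63

merge on 'player' (how='inner') → 2 rows:
   fouls  mins player  games
0      5    19    Vic     53
1      6    47    Tom     46
add column games_plus_fouls = t['games'] + t['fouls']:
   fouls  mins player  games  games_plus_fouls
0      5    19    Vic     53                58
1      6    47    Tom     46                52
add column total = t['games_plus_fouls'] + t['fouls']:
   fouls  mins player  games  games_plus_fouls  total
0      5    19    Vic     53                58     63
1      6    47    Tom     46                52     58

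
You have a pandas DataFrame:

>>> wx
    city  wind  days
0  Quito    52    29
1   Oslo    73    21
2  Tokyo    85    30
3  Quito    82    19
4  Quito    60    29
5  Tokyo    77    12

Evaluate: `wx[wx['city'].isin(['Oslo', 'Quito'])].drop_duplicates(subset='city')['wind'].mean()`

filter rows where city in ['Oslo', 'Quito']:
    city  wind  days
0  Quito    52    29
1   Oslo    73    21
3  Quito    82    19
4  Quito    60    29
drop duplicate city (keep=first):
    city  wind  days
0  Quito    52    29
1   Oslo    73    21

62.5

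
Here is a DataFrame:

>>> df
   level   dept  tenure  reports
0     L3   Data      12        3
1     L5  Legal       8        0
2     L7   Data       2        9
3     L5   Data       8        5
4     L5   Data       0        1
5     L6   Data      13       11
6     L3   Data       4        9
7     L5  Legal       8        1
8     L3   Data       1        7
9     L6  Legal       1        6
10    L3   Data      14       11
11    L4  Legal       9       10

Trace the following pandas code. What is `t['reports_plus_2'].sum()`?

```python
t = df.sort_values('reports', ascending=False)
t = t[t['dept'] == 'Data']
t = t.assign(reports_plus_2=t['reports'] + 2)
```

72

sort by reports descending:
   level   dept  tenure  reports
5     L6   Data      13       11
10    L3   Data      14       11
11    L4  Legal       9       10
2     L7   Data       2        9
6     L3   Data       4        9
8     L3   Data       1        7
9     L6  Legal       1        6
3     L5   Data       8        5
0     L3   Data      12        3
4     L5   Data       0        1
7     L5  Legal       8        1
1     L5  Legal       8        0
filter rows where dept == 'Data':
   level  dept  tenure  reports
5     L6  Data      13       11
10    L3  Data      14       11
2     L7  Data       2        9
6     L3  Data       4        9
8     L3  Data       1        7
3     L5  Data       8        5
0     L3  Data      12        3
4     L5  Data       0        1
add column reports_plus_2 = t['reports'] + 2:
   level  dept  tenure  reports  reports_plus_2
5     L6  Data      13       11              13
10    L3  Data      14       11              13
2     L7  Data       2        9              11
6     L3  Data       4        9              11
8     L3  Data       1        7               9
3     L5  Data       8        5               7
0     L3  Data      12        3               5
4     L5  Data       0        1               3
Then the sum of column 'reports_plus_2': 72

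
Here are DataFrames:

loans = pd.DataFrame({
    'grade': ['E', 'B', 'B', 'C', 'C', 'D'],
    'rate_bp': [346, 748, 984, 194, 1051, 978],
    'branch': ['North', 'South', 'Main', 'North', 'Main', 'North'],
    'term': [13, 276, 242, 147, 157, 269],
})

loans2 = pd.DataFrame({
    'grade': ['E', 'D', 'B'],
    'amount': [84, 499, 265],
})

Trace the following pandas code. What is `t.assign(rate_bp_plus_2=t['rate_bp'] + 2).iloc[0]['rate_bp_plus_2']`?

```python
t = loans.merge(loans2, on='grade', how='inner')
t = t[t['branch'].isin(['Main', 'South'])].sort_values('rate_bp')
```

merge on 'grade' (how='inner') → 4 rows:
  grade  rate_bp branch  term  amount
0     E      346  North    13      84
1     B      748  South   276     265
2     B      984   Main   242     265
3     D      978  North   269     499
filter rows where branch in ['Main', 'South']:
  grade  rate_bp branch  term  amount
1     B      748  South   276     265
2     B      984   Main   242     265
sort by rate_bp:
  grade  rate_bp branch  term  amount
1     B      748  South   276     265
2     B      984   Main   242     265
add column rate_bp_plus_2 = t['rate_bp'] + 2:
  grade  rate_bp branch  term  amount  rate_bp_plus_2
1     B      748  South   276     265             750
2     B      984   Main   242     265             986
Reading off the value at position 0, column 'rate_bp_plus_2', we get 750.

750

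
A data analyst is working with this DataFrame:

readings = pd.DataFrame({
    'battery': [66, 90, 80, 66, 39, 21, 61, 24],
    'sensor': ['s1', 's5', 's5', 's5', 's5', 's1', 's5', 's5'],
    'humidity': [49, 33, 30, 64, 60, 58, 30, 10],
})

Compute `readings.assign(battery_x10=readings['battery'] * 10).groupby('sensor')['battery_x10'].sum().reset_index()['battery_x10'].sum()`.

4470

add column battery_x10 = readings['battery'] * 10:
   battery sensor  humidity  battery_x10
0       66     s1        49          660
1       90     s5        33          900
2       80     s5        30          800
3       66     s5        64          660
4       39     s5        60          390
5       21     s1        58          210
6       61     s5        30          610
7       24     s5        10          240
group by sensor, sum of battery_x10:
sensor
s1     870
s5    3600
Name: battery_x10, dtype: int64
reset_index():
  sensor  battery_x10
0     s1          870
1     s5         3600
Then the sum of column 'battery_x10': 4470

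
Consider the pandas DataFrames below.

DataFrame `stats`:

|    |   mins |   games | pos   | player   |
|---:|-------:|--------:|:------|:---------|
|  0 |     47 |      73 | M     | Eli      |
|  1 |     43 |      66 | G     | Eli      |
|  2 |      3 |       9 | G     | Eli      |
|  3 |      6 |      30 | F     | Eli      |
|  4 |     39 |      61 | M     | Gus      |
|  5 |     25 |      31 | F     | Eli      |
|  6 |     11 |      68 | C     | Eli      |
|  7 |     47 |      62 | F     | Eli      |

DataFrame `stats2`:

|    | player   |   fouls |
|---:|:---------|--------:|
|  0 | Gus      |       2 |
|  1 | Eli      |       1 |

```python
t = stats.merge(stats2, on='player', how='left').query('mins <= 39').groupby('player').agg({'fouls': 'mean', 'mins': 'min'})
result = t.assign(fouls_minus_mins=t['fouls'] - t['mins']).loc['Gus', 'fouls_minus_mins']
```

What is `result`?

-37.0

merge on 'player' (how='left') → 8 rows:
   mins  games pos player  fouls
0    47     73   M    Eli      1
1    43     66   G    Eli      1
2     3      9   G    Eli      1
3     6     30   F    Eli      1
4    39     61   M    Gus      2
5    25     31   F    Eli      1
6    11     68   C    Eli      1
7    47     62   F    Eli      1
filter rows where mins <= 39:
   mins  games pos player  fouls
2     3      9   G    Eli      1
3     6     30   F    Eli      1
4    39     61   M    Gus      2
5    25     31   F    Eli      1
6    11     68   C    Eli      1
group by player: mean(fouls), min(mins):
        fouls  mins
player             
Eli       1.0     3
Gus       2.0    39
add column fouls_minus_mins = t['fouls'] - t['mins']:
        fouls  mins  fouls_minus_mins
player                               
Eli       1.0     3              -2.0
Gus       2.0    39             -37.0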